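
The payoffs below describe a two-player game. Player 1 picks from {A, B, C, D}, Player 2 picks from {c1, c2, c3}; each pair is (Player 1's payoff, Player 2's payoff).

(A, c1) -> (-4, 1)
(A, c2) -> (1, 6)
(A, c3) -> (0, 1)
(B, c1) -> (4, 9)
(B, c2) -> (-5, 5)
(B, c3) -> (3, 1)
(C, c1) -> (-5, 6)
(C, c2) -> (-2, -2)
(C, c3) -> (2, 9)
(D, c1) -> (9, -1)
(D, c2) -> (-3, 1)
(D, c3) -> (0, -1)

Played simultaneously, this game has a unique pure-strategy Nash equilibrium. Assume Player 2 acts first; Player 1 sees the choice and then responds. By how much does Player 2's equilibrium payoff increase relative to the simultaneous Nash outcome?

Backward induction with Player 2 moving first.
- c1: Player 1 compares -4, 4, -5, 9 and picks D; Player 2 would get -1.
- c2: Player 1 compares 1, -5, -2, -3 and picks A; Player 2 would get 6.
- c3: Player 1 compares 0, 3, 2, 0 and picks B; Player 2 would get 1.
Maximizing over -1, 6, 1, Player 2 chooses c2. Subgame-perfect outcome: (A, c2) with payoffs (1, 6).
For the simultaneous game, intersect best replies.
Player 1's best replies: c1→D; c2→A; c3→B.
Player 2's best replies: A→c2; B→c1; C→c3; D→c2.
Only (A, c2) has each player best-responding; Nash payoffs (1, 6).
Player 2's commitment gain: 6 − 6 = 0.

0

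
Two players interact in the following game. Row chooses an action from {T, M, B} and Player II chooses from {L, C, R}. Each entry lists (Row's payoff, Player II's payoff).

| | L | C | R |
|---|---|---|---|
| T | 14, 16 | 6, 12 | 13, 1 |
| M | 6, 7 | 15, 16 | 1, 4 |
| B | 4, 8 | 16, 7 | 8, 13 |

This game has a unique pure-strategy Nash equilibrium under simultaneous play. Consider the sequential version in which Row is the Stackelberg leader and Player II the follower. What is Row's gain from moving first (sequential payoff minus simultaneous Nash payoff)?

1

Backward induction with Row moving first.
- T → Player II plays L (best of 16, 12, 1); Row gets 14.
- M → Player II plays C (best of 7, 16, 4); Row gets 15.
- B → Player II plays R (best of 8, 7, 13); Row gets 8.
Maximizing over 14, 15, 8, Row chooses M. Subgame-perfect outcome: (M, C) with payoffs (15, 16).
Under simultaneous play:
Row's best replies: L→T; C→B; R→T.
Player II's best replies: T→L; M→C; B→R.
The unique mutual best reply is (T, L), giving (14, 16).
Row's commitment gain: 15 − 14 = 1.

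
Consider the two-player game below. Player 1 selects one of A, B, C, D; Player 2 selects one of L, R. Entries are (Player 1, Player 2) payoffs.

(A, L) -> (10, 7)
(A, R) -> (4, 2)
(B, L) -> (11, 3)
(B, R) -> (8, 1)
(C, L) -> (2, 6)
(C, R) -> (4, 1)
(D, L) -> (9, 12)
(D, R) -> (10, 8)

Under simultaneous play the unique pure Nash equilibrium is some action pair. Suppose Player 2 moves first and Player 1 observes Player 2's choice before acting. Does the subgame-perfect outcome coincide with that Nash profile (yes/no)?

Player 1 best-responds to each possible Player 2 move:
- L → Player 1 plays B (best of 10, 11, 2, 9); Player 2 gets 3.
- R → Player 1 plays D (best of 4, 8, 4, 10); Player 2 gets 8.
Maximizing over 3, 8, Player 2 chooses R. Subgame-perfect outcome: (D, R) with payoffs (10, 8).
For the simultaneous game, intersect best replies.
Player 1's best replies: L→B; R→D.
Player 2's best replies: A→L; B→L; C→L; D→L.
The unique mutual best reply is (B, L), giving (11, 3).
Sequential outcome (D, R) differs from the Nash profile (B, L).

no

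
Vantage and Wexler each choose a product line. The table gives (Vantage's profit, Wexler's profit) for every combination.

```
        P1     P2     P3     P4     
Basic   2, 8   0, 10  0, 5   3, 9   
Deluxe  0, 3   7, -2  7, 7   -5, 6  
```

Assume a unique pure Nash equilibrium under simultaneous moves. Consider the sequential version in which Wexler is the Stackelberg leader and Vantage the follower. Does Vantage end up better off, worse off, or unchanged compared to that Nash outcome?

worse off

Backward induction with Wexler moving first.
- P1: Vantage compares 2, 0 and picks Basic; Wexler would get 8.
- P2: Vantage compares 0, 7 and picks Deluxe; Wexler would get -2.
- P3: Vantage compares 0, 7 and picks Deluxe; Wexler would get 7.
- P4: Vantage compares 3, -5 and picks Basic; Wexler would get 9.
Among 8, -2, 7, 9, the best is 9 at P4. Subgame-perfect outcome: (Basic, P4) with payoffs (3, 9).
Under simultaneous play:
Vantage's best replies: P1→Basic; P2→Deluxe; P3→Deluxe; P4→Basic.
Wexler's best replies: Basic→P2; Deluxe→P3.
The unique mutual best reply is (Deluxe, P3), giving (7, 7).
Vantage earns 3 sequentially versus 7 at the Nash outcome: worse off.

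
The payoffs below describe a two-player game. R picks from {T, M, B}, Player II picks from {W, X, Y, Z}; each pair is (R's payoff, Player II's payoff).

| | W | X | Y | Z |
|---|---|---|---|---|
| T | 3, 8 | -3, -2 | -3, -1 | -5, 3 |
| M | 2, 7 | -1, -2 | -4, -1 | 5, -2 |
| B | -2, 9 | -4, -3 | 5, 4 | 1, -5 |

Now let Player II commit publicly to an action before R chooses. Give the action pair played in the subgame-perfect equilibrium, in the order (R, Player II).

Work backward from R's decision.
- W → R plays T (best of 3, 2, -2); Player II gets 8.
- X → R plays M (best of -3, -1, -4); Player II gets -2.
- Y → R plays B (best of -3, -4, 5); Player II gets 4.
- Z → R plays M (best of -5, 5, 1); Player II gets -2.
Maximizing over 8, -2, 4, -2, Player II chooses W. Subgame-perfect outcome: (T, W) with payoffs (3, 8).

(T, W)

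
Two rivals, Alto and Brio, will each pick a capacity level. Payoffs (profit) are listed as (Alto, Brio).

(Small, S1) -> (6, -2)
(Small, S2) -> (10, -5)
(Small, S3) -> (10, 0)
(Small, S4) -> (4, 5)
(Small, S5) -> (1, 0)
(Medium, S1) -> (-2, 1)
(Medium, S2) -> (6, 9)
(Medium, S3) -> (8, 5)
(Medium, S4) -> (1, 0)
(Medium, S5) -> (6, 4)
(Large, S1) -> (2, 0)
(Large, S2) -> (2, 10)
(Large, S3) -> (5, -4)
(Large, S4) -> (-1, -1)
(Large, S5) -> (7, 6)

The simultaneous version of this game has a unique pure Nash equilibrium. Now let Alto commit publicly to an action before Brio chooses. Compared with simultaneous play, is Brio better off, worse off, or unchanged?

Work backward from Brio's decision.
- Small: Brio compares -2, -5, 0, 5, 0 and picks S4; Alto would get 4.
- Medium: Brio compares 1, 9, 5, 0, 4 and picks S2; Alto would get 6.
- Large: Brio compares 0, 10, -4, -1, 6 and picks S2; Alto would get 2.
Alto's induced payoffs are 4, 6, 2, so Alto commits to Medium. Subgame-perfect outcome: (Medium, S2) with payoffs (6, 9).
For the simultaneous game, intersect best replies.
Alto's best replies: S1→Small; S2→Small; S3→Small; S4→Small; S5→Large.
Brio's best replies: Small→S4; Medium→S2; Large→S2.
The unique mutual best reply is (Small, S4), giving (4, 5).
Brio earns 9 sequentially versus 5 at the Nash outcome: better off.

better off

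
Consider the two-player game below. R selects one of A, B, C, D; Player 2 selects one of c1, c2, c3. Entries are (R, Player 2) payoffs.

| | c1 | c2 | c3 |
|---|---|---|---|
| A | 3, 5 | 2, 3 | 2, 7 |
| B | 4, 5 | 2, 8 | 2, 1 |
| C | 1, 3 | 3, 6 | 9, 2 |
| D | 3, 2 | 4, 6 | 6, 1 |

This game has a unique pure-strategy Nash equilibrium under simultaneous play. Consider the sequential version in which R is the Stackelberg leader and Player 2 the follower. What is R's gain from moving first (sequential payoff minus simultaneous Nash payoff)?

0

Backward induction with R moving first.
- A → Player 2 plays c3 (best of 5, 3, 7); R gets 2.
- B → Player 2 plays c2 (best of 5, 8, 1); R gets 2.
- C → Player 2 plays c2 (best of 3, 6, 2); R gets 3.
- D → Player 2 plays c2 (best of 2, 6, 1); R gets 4.
R's induced payoffs are 2, 2, 3, 4, so R commits to D. Subgame-perfect outcome: (D, c2) with payoffs (4, 6).
For the simultaneous game, intersect best replies.
R's best replies: c1→B; c2→D; c3→C.
Player 2's best replies: A→c3; B→c2; C→c2; D→c2.
Only (D, c2) has each player best-responding; Nash payoffs (4, 6).
R's commitment gain: 4 − 4 = 0.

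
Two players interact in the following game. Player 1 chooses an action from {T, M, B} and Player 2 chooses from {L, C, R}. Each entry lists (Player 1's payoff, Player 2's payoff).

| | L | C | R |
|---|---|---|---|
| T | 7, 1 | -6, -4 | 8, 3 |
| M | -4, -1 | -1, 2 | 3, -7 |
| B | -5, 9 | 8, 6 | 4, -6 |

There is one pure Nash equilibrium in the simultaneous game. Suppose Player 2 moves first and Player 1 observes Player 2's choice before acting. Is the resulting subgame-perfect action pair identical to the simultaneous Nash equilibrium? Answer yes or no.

no

Backward induction with Player 2 moving first.
- L: Player 1 compares 7, -4, -5 and picks T; Player 2 would get 1.
- C: Player 1 compares -6, -1, 8 and picks B; Player 2 would get 6.
- R: Player 1 compares 8, 3, 4 and picks T; Player 2 would get 3.
Among 1, 6, 3, the best is 6 at C. Subgame-perfect outcome: (B, C) with payoffs (8, 6).
Now find the simultaneous Nash equilibrium.
Player 1's best replies: L→T; C→B; R→T.
Player 2's best replies: T→R; M→C; B→L.
Only (T, R) has each player best-responding; Nash payoffs (8, 3).
Sequential outcome (B, C) differs from the Nash profile (T, R).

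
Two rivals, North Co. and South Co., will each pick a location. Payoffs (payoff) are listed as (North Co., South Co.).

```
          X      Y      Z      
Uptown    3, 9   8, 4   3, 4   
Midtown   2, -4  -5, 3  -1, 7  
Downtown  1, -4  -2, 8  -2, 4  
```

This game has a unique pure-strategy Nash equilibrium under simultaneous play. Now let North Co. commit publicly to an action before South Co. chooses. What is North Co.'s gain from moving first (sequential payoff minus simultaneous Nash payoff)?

South Co. best-responds to each possible North Co. move:
- Uptown: BR = X, leader payoff 3.
- Midtown: BR = Z, leader payoff -1.
- Downtown: BR = Y, leader payoff -2.
Among 3, -1, -2, the best is 3 at Uptown. Subgame-perfect outcome: (Uptown, X) with payoffs (3, 9).
Under simultaneous play:
North Co.'s best replies: X→Uptown; Y→Uptown; Z→Uptown.
South Co.'s best replies: Uptown→X; Midtown→Z; Downtown→Y.
The unique mutual best reply is (Uptown, X), giving (3, 9).
North Co.'s commitment gain: 3 − 3 = 0.

0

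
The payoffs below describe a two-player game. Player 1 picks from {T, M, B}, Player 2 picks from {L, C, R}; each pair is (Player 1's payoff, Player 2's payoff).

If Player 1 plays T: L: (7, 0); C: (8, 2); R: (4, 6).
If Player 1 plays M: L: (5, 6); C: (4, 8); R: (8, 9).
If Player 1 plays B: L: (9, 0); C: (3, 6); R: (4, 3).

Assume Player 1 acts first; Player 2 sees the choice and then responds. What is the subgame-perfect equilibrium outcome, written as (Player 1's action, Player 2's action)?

(M, R)

Solve by backward induction (Player 1 leads).
- T → Player 2 plays R (best of 0, 2, 6); Player 1 gets 4.
- M → Player 2 plays R (best of 6, 8, 9); Player 1 gets 8.
- B → Player 2 plays C (best of 0, 6, 3); Player 1 gets 3.
Player 1's induced payoffs are 4, 8, 3, so Player 1 commits to M. Subgame-perfect outcome: (M, R) with payoffs (8, 9).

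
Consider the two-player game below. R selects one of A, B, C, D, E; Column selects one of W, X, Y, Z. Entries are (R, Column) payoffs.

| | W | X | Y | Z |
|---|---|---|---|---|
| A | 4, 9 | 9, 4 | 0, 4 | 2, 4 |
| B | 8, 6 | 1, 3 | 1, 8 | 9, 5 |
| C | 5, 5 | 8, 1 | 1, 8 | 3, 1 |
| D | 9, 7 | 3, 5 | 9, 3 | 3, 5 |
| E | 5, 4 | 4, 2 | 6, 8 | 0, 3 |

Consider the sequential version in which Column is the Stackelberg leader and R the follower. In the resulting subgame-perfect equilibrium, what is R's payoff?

Solve by backward induction (Column leads).
- W: R compares 4, 8, 5, 9, 5 and picks D; Column would get 7.
- X: R compares 9, 1, 8, 3, 4 and picks A; Column would get 4.
- Y: R compares 0, 1, 1, 9, 6 and picks D; Column would get 3.
- Z: R compares 2, 9, 3, 3, 0 and picks B; Column would get 5.
Among 7, 4, 3, 5, the best is 7 at W. Subgame-perfect outcome: (D, W) with payoffs (9, 7).

9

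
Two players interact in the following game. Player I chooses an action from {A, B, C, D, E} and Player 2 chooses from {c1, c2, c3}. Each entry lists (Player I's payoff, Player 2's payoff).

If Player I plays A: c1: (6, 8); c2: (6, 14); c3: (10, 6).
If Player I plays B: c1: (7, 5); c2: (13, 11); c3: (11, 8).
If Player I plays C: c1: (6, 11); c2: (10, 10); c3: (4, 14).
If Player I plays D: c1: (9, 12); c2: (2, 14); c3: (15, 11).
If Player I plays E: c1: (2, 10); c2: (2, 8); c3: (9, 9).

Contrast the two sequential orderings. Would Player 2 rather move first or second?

first

If Player I leads: Player 2's best replies are A→c2, B→c2, C→c3, D→c2, E→c1; Player I's induced payoffs 6, 13, 4, 2, 2; outcome (B, c2), payoffs (13, 11).
If Player 2 leads: Player I's best replies are c1→D, c2→B, c3→D; Player 2's induced payoffs 12, 11, 11; outcome (D, c1), payoffs (9, 12).
Player 2 gets 12 moving first and 11 moving second, so Player 2 prefers to move first.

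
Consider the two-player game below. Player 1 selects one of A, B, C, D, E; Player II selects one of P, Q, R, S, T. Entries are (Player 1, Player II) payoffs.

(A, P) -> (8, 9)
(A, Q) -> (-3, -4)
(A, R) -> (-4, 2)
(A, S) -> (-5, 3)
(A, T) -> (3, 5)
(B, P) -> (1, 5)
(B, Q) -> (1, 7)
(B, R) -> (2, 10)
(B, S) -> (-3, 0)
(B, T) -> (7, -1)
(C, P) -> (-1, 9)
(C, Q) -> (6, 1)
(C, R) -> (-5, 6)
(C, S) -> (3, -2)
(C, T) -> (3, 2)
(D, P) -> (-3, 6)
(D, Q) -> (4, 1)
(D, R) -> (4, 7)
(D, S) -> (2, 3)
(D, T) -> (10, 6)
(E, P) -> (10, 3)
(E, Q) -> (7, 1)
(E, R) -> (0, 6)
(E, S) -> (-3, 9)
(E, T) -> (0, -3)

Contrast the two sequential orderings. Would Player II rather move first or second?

If Player 1 leads: Player II's best replies are A→P, B→R, C→P, D→R, E→S; Player 1's induced payoffs 8, 2, -1, 4, -3; outcome (A, P), payoffs (8, 9).
If Player II leads: Player 1's best replies are P→E, Q→E, R→D, S→C, T→D; Player II's induced payoffs 3, 1, 7, -2, 6; outcome (D, R), payoffs (4, 7).
Player II gets 7 moving first and 9 moving second, so Player II prefers to move second.

second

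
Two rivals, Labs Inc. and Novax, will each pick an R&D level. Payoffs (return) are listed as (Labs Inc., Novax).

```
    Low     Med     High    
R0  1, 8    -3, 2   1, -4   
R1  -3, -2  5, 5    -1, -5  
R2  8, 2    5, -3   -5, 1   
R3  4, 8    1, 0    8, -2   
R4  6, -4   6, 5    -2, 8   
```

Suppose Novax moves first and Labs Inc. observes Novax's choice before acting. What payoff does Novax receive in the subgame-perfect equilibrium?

Backward induction with Novax moving first.
- Low → Labs Inc. plays R2 (best of 1, -3, 8, 4, 6); Novax gets 2.
- Med → Labs Inc. plays R4 (best of -3, 5, 5, 1, 6); Novax gets 5.
- High → Labs Inc. plays R3 (best of 1, -1, -5, 8, -2); Novax gets -2.
Maximizing over 2, 5, -2, Novax chooses Med. Subgame-perfect outcome: (R4, Med) with payoffs (6, 5).

5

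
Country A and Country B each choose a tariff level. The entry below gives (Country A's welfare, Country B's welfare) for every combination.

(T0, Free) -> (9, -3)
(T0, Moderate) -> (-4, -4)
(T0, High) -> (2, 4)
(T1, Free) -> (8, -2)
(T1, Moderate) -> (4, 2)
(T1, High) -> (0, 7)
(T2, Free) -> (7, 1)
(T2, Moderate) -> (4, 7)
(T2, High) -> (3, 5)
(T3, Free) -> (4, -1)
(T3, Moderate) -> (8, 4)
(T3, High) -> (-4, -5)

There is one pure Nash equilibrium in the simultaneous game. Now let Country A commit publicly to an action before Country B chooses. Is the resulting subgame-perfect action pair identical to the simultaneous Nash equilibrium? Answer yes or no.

yes

Country B best-responds to each possible Country A move:
- T0: Country B compares -3, -4, 4 and picks High; Country A would get 2.
- T1: Country B compares -2, 2, 7 and picks High; Country A would get 0.
- T2: Country B compares 1, 7, 5 and picks Moderate; Country A would get 4.
- T3: Country B compares -1, 4, -5 and picks Moderate; Country A would get 8.
Country A's induced payoffs are 2, 0, 4, 8, so Country A commits to T3. Subgame-perfect outcome: (T3, Moderate) with payoffs (8, 4).
Under simultaneous play:
Country A's best replies: Free→T0; Moderate→T3; High→T2.
Country B's best replies: T0→High; T1→High; T2→Moderate; T3→Moderate.
The unique mutual best reply is (T3, Moderate), giving (8, 4).
Sequential outcome (T3, Moderate) coincides with the Nash profile (T3, Moderate).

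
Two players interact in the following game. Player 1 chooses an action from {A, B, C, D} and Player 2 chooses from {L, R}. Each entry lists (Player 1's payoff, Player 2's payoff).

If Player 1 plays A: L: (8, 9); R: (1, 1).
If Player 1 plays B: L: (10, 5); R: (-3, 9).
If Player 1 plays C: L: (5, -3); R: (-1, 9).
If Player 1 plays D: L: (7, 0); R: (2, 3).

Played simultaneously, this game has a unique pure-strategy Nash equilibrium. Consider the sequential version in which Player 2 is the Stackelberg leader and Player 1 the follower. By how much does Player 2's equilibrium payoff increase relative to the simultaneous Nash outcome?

Solve by backward induction (Player 2 leads).
- L → Player 1 plays B (best of 8, 10, 5, 7); Player 2 gets 5.
- R → Player 1 plays D (best of 1, -3, -1, 2); Player 2 gets 3.
Maximizing over 5, 3, Player 2 chooses L. Subgame-perfect outcome: (B, L) with payoffs (10, 5).
Now find the simultaneous Nash equilibrium.
Player 1's best replies: L→B; R→D.
Player 2's best replies: A→L; B→R; C→R; D→R.
Only (D, R) has each player best-responding; Nash payoffs (2, 3).
Player 2's commitment gain: 5 − 3 = 2.

2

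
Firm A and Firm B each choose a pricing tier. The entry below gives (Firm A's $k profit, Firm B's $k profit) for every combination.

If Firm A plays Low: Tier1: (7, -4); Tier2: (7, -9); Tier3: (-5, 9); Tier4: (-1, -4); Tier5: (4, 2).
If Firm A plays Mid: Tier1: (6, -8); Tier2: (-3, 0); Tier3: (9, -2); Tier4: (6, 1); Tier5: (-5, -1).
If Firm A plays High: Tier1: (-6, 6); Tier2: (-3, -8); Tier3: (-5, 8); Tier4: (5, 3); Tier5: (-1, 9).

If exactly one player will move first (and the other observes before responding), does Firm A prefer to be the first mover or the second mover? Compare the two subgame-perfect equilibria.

first

If Firm A leads: Firm B's best replies are Low→Tier3, Mid→Tier4, High→Tier5; Firm A's induced payoffs -5, 6, -1; outcome (Mid, Tier4), payoffs (6, 1).
If Firm B leads: Firm A's best replies are Tier1→Low, Tier2→Low, Tier3→Mid, Tier4→Mid, Tier5→Low; Firm B's induced payoffs -4, -9, -2, 1, 2; outcome (Low, Tier5), payoffs (4, 2).
Firm A gets 6 moving first and 4 moving second, so Firm A prefers to move first.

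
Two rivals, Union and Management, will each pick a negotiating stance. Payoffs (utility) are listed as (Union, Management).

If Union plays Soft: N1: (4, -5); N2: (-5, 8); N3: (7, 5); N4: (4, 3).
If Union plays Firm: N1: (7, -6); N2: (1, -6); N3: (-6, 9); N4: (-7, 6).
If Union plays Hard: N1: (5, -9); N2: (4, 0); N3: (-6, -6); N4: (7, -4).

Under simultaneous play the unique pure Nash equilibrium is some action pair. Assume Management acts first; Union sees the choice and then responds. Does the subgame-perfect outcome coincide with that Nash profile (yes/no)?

Union best-responds to each possible Management move:
- N1: BR = Firm, leader payoff -6.
- N2: BR = Hard, leader payoff 0.
- N3: BR = Soft, leader payoff 5.
- N4: BR = Hard, leader payoff -4.
Among -6, 0, 5, -4, the best is 5 at N3. Subgame-perfect outcome: (Soft, N3) with payoffs (7, 5).
For the simultaneous game, intersect best replies.
Union's best replies: N1→Firm; N2→Hard; N3→Soft; N4→Hard.
Management's best replies: Soft→N2; Firm→N3; Hard→N2.
The unique mutual best reply is (Hard, N2), giving (4, 0).
Sequential outcome (Soft, N3) differs from the Nash profile (Hard, N2).

no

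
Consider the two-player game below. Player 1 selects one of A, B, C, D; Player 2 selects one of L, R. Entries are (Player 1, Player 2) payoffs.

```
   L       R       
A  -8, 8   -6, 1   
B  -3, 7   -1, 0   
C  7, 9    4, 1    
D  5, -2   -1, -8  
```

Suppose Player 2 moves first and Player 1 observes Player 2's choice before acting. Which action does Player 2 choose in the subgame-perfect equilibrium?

Solve by backward induction (Player 2 leads).
- L: BR = C, leader payoff 9.
- R: BR = C, leader payoff 1.
Among 9, 1, the best is 9 at L. Subgame-perfect outcome: (C, L) with payoffs (7, 9).

L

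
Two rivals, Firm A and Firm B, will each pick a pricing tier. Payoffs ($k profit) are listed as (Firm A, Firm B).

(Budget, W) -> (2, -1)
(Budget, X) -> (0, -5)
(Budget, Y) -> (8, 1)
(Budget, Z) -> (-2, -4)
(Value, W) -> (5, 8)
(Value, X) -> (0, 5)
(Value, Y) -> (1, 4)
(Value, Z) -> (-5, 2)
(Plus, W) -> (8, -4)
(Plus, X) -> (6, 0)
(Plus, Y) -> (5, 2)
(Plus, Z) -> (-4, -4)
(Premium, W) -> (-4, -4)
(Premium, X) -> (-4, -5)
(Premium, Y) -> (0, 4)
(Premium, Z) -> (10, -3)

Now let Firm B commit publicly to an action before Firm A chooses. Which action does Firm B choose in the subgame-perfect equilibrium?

Work backward from Firm A's decision.
- W: BR = Plus, leader payoff -4.
- X: BR = Plus, leader payoff 0.
- Y: BR = Budget, leader payoff 1.
- Z: BR = Premium, leader payoff -3.
Among -4, 0, 1, -3, the best is 1 at Y. Subgame-perfect outcome: (Budget, Y) with payoffs (8, 1).

Y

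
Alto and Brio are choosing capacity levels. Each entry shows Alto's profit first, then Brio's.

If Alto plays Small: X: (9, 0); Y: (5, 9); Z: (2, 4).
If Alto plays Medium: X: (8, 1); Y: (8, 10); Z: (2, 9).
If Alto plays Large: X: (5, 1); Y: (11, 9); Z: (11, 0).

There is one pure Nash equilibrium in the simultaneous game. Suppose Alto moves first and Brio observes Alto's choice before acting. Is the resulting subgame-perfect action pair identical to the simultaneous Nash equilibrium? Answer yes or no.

yes

Solve by backward induction (Alto leads).
- Small → Brio plays Y (best of 0, 9, 4); Alto gets 5.
- Medium → Brio plays Y (best of 1, 10, 9); Alto gets 8.
- Large → Brio plays Y (best of 1, 9, 0); Alto gets 11.
Maximizing over 5, 8, 11, Alto chooses Large. Subgame-perfect outcome: (Large, Y) with payoffs (11, 9).
Now find the simultaneous Nash equilibrium.
Alto's best replies: X→Small; Y→Large; Z→Large.
Brio's best replies: Small→Y; Medium→Y; Large→Y.
Only (Large, Y) has each player best-responding; Nash payoffs (11, 9).
Sequential outcome (Large, Y) coincides with the Nash profile (Large, Y).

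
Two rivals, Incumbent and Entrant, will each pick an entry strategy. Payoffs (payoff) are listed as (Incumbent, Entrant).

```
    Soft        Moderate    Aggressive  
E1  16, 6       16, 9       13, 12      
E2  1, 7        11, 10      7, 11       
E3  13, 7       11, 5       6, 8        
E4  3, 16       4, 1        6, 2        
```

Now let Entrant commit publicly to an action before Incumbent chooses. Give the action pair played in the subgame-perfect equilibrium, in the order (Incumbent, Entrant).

(E1, Aggressive)

Incumbent best-responds to each possible Entrant move:
- Soft: BR = E1, leader payoff 6.
- Moderate: BR = E1, leader payoff 9.
- Aggressive: BR = E1, leader payoff 12.
Entrant's induced payoffs are 6, 9, 12, so Entrant commits to Aggressive. Subgame-perfect outcome: (E1, Aggressive) with payoffs (13, 12).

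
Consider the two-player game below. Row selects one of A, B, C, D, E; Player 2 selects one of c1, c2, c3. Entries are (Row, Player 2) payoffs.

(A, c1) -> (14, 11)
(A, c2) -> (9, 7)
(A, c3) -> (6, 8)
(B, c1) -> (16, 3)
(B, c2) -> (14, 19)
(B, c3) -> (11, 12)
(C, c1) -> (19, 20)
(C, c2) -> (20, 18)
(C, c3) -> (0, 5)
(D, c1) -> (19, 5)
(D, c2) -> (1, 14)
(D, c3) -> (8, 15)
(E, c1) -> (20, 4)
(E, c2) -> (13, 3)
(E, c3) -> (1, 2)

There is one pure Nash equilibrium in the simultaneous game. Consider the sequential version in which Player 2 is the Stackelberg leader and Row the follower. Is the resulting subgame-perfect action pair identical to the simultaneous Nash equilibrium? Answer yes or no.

Row best-responds to each possible Player 2 move:
- c1: BR = E, leader payoff 4.
- c2: BR = C, leader payoff 18.
- c3: BR = B, leader payoff 12.
Player 2's induced payoffs are 4, 18, 12, so Player 2 commits to c2. Subgame-perfect outcome: (C, c2) with payoffs (20, 18).
Under simultaneous play:
Row's best replies: c1→E; c2→C; c3→B.
Player 2's best replies: A→c1; B→c2; C→c1; D→c3; E→c1.
The unique mutual best reply is (E, c1), giving (20, 4).
Sequential outcome (C, c2) differs from the Nash profile (E, c1).

no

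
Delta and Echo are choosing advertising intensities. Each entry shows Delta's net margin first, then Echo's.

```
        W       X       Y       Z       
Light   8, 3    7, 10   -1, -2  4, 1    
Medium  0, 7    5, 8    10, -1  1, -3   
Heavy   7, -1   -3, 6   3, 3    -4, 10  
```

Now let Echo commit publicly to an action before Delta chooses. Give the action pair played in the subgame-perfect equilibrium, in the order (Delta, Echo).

(Light, X)

Backward induction with Echo moving first.
- W: BR = Light, leader payoff 3.
- X: BR = Light, leader payoff 10.
- Y: BR = Medium, leader payoff -1.
- Z: BR = Light, leader payoff 1.
Maximizing over 3, 10, -1, 1, Echo chooses X. Subgame-perfect outcome: (Light, X) with payoffs (7, 10).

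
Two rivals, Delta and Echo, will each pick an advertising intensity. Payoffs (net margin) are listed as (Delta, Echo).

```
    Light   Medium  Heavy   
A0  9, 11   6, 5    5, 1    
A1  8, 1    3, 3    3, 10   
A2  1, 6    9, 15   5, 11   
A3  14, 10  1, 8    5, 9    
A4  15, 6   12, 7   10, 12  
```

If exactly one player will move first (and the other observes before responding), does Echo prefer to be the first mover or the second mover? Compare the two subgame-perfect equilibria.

first

If Delta leads: Echo's best replies are A0→Light, A1→Heavy, A2→Medium, A3→Light, A4→Heavy; Delta's induced payoffs 9, 3, 9, 14, 10; outcome (A3, Light), payoffs (14, 10).
If Echo leads: Delta's best replies are Light→A4, Medium→A4, Heavy→A4; Echo's induced payoffs 6, 7, 12; outcome (A4, Heavy), payoffs (10, 12).
Echo gets 12 moving first and 10 moving second, so Echo prefers to move first.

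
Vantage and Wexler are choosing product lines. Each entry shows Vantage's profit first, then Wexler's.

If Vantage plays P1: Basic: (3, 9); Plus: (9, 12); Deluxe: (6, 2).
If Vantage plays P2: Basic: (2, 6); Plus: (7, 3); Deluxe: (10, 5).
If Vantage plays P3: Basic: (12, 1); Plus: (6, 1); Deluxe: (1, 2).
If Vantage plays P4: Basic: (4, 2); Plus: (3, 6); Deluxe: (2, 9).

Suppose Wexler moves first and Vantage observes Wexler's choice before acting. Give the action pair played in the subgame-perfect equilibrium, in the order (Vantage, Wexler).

(P1, Plus)

Backward induction with Wexler moving first.
- Basic: BR = P3, leader payoff 1.
- Plus: BR = P1, leader payoff 12.
- Deluxe: BR = P2, leader payoff 5.
Wexler's induced payoffs are 1, 12, 5, so Wexler commits to Plus. Subgame-perfect outcome: (P1, Plus) with payoffs (9, 12).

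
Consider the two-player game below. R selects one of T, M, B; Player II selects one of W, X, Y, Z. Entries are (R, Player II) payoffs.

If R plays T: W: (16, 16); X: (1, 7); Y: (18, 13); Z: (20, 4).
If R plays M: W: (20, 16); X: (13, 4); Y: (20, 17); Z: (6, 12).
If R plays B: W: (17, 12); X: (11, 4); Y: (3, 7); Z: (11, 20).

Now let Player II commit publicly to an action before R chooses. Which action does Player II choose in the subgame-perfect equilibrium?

Backward induction with Player II moving first.
- W: R compares 16, 20, 17 and picks M; Player II would get 16.
- X: R compares 1, 13, 11 and picks M; Player II would get 4.
- Y: R compares 18, 20, 3 and picks M; Player II would get 17.
- Z: R compares 20, 6, 11 and picks T; Player II would get 4.
Player II's induced payoffs are 16, 4, 17, 4, so Player II commits to Y. Subgame-perfect outcome: (M, Y) with payoffs (20, 17).

Y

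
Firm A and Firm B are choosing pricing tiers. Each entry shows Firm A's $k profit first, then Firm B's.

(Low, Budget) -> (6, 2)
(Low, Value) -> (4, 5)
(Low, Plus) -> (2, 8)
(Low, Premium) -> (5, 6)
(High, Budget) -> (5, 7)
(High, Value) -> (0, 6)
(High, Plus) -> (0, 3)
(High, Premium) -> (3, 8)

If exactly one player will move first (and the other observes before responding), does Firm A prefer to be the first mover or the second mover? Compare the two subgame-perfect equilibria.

first

If Firm A leads: Firm B's best replies are Low→Plus, High→Premium; Firm A's induced payoffs 2, 3; outcome (High, Premium), payoffs (3, 8).
If Firm B leads: Firm A's best replies are Budget→Low, Value→Low, Plus→Low, Premium→Low; Firm B's induced payoffs 2, 5, 8, 6; outcome (Low, Plus), payoffs (2, 8).
Firm A gets 3 moving first and 2 moving second, so Firm A prefers to move first.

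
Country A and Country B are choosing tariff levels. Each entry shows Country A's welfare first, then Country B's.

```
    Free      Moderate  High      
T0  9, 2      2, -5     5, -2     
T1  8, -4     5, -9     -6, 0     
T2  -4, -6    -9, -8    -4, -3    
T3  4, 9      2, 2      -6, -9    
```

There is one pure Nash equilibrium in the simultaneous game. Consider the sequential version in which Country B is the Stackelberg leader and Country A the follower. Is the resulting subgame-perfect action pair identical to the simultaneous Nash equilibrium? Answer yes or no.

yes

Backward induction with Country B moving first.
- Free: Country A compares 9, 8, -4, 4 and picks T0; Country B would get 2.
- Moderate: Country A compares 2, 5, -9, 2 and picks T1; Country B would get -9.
- High: Country A compares 5, -6, -4, -6 and picks T0; Country B would get -2.
Country B's induced payoffs are 2, -9, -2, so Country B commits to Free. Subgame-perfect outcome: (T0, Free) with payoffs (9, 2).
Under simultaneous play:
Country A's best replies: Free→T0; Moderate→T1; High→T0.
Country B's best replies: T0→Free; T1→High; T2→High; T3→Free.
The unique mutual best reply is (T0, Free), giving (9, 2).
Sequential outcome (T0, Free) coincides with the Nash profile (T0, Free).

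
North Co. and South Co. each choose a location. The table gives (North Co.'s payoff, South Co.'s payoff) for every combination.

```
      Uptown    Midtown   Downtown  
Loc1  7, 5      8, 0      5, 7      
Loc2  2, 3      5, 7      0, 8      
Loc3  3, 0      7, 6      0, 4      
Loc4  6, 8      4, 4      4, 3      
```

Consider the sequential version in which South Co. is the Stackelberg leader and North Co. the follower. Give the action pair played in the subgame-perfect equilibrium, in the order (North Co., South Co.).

North Co. best-responds to each possible South Co. move:
- Uptown: North Co. compares 7, 2, 3, 6 and picks Loc1; South Co. would get 5.
- Midtown: North Co. compares 8, 5, 7, 4 and picks Loc1; South Co. would get 0.
- Downtown: North Co. compares 5, 0, 0, 4 and picks Loc1; South Co. would get 7.
South Co.'s induced payoffs are 5, 0, 7, so South Co. commits to Downtown. Subgame-perfect outcome: (Loc1, Downtown) with payoffs (5, 7).

(Loc1, Downtown)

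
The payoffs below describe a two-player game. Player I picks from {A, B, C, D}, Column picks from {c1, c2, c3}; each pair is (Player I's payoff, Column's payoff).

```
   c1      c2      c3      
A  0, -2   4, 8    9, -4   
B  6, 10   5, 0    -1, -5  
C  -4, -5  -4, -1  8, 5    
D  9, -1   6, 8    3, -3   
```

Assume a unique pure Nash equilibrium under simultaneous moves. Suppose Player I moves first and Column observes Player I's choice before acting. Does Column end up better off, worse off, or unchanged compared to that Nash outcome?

worse off

Column best-responds to each possible Player I move:
- A: Column compares -2, 8, -4 and picks c2; Player I would get 4.
- B: Column compares 10, 0, -5 and picks c1; Player I would get 6.
- C: Column compares -5, -1, 5 and picks c3; Player I would get 8.
- D: Column compares -1, 8, -3 and picks c2; Player I would get 6.
Maximizing over 4, 6, 8, 6, Player I chooses C. Subgame-perfect outcome: (C, c3) with payoffs (8, 5).
Now find the simultaneous Nash equilibrium.
Player I's best replies: c1→D; c2→D; c3→A.
Column's best replies: A→c2; B→c1; C→c3; D→c2.
The unique mutual best reply is (D, c2), giving (6, 8).
Column earns 5 sequentially versus 8 at the Nash outcome: worse off.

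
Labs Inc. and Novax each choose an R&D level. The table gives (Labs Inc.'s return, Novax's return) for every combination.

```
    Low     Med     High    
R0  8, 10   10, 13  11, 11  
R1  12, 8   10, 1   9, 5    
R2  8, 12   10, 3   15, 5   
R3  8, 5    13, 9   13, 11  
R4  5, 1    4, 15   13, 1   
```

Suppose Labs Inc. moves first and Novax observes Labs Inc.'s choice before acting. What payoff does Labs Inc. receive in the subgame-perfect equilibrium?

13

Novax best-responds to each possible Labs Inc. move:
- R0 → Novax plays Med (best of 10, 13, 11); Labs Inc. gets 10.
- R1 → Novax plays Low (best of 8, 1, 5); Labs Inc. gets 12.
- R2 → Novax plays Low (best of 12, 3, 5); Labs Inc. gets 8.
- R3 → Novax plays High (best of 5, 9, 11); Labs Inc. gets 13.
- R4 → Novax plays Med (best of 1, 15, 1); Labs Inc. gets 4.
Labs Inc.'s induced payoffs are 10, 12, 8, 13, 4, so Labs Inc. commits to R3. Subgame-perfect outcome: (R3, High) with payoffs (13, 11).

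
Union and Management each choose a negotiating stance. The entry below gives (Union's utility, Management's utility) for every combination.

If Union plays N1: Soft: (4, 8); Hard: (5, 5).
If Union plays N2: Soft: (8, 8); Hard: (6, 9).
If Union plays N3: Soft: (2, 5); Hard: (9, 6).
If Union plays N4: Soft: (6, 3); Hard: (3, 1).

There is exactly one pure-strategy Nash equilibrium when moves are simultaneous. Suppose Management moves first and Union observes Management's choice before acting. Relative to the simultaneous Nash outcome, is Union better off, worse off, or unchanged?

Work backward from Union's decision.
- Soft → Union plays N2 (best of 4, 8, 2, 6); Management gets 8.
- Hard → Union plays N3 (best of 5, 6, 9, 3); Management gets 6.
Maximizing over 8, 6, Management chooses Soft. Subgame-perfect outcome: (N2, Soft) with payoffs (8, 8).
Under simultaneous play:
Union's best replies: Soft→N2; Hard→N3.
Management's best replies: N1→Soft; N2→Hard; N3→Hard; N4→Soft.
Only (N3, Hard) has each player best-responding; Nash payoffs (9, 6).
Union earns 8 sequentially versus 9 at the Nash outcome: worse off.

worse off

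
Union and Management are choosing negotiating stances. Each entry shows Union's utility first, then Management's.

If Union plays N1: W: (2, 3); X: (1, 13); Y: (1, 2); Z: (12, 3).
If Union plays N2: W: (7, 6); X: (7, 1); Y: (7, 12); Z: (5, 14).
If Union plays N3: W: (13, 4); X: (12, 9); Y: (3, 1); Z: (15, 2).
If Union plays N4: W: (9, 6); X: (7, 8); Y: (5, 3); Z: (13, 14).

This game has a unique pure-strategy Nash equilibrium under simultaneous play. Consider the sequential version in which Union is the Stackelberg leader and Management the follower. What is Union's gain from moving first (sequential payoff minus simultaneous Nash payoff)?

Backward induction with Union moving first.
- N1: BR = X, leader payoff 1.
- N2: BR = Z, leader payoff 5.
- N3: BR = X, leader payoff 12.
- N4: BR = Z, leader payoff 13.
Among 1, 5, 12, 13, the best is 13 at N4. Subgame-perfect outcome: (N4, Z) with payoffs (13, 14).
Now find the simultaneous Nash equilibrium.
Union's best replies: W→N3; X→N3; Y→N2; Z→N3.
Management's best replies: N1→X; N2→Z; N3→X; N4→Z.
The unique mutual best reply is (N3, X), giving (12, 9).
Union's commitment gain: 13 − 12 = 1.

1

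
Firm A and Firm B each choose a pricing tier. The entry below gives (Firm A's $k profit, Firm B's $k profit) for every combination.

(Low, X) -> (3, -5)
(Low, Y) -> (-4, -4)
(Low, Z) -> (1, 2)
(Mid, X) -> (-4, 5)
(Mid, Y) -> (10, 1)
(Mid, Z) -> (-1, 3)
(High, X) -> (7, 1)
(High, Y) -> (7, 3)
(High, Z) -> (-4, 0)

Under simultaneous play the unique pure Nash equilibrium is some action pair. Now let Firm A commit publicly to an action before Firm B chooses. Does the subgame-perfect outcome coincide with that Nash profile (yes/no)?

Solve by backward induction (Firm A leads).
- Low → Firm B plays Z (best of -5, -4, 2); Firm A gets 1.
- Mid → Firm B plays X (best of 5, 1, 3); Firm A gets -4.
- High → Firm B plays Y (best of 1, 3, 0); Firm A gets 7.
Among 1, -4, 7, the best is 7 at High. Subgame-perfect outcome: (High, Y) with payoffs (7, 3).
Now find the simultaneous Nash equilibrium.
Firm A's best replies: X→High; Y→Mid; Z→Low.
Firm B's best replies: Low→Z; Mid→X; High→Y.
The unique mutual best reply is (Low, Z), giving (1, 2).
Sequential outcome (High, Y) differs from the Nash profile (Low, Z).

no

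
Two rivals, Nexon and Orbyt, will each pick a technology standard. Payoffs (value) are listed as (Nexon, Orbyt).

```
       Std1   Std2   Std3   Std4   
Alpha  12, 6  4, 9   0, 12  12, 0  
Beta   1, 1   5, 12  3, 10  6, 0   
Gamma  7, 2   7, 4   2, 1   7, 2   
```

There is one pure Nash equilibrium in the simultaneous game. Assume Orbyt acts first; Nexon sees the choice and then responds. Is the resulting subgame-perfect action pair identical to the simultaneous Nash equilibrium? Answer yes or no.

no

Nexon best-responds to each possible Orbyt move:
- Std1: BR = Alpha, leader payoff 6.
- Std2: BR = Gamma, leader payoff 4.
- Std3: BR = Beta, leader payoff 10.
- Std4: BR = Alpha, leader payoff 0.
Orbyt's induced payoffs are 6, 4, 10, 0, so Orbyt commits to Std3. Subgame-perfect outcome: (Beta, Std3) with payoffs (3, 10).
For the simultaneous game, intersect best replies.
Nexon's best replies: Std1→Alpha; Std2→Gamma; Std3→Beta; Std4→Alpha.
Orbyt's best replies: Alpha→Std3; Beta→Std2; Gamma→Std2.
The unique mutual best reply is (Gamma, Std2), giving (7, 4).
Sequential outcome (Beta, Std3) differs from the Nash profile (Gamma, Std2).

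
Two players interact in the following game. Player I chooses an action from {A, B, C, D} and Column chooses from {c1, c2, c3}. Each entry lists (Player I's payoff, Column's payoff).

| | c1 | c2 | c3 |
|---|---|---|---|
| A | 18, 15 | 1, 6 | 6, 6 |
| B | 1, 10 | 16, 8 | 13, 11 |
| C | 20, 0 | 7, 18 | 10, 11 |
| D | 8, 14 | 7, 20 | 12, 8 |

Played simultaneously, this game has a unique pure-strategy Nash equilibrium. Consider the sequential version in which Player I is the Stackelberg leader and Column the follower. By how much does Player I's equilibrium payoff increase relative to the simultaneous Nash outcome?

Solve by backward induction (Player I leads).
- A: Column compares 15, 6, 6 and picks c1; Player I would get 18.
- B: Column compares 10, 8, 11 and picks c3; Player I would get 13.
- C: Column compares 0, 18, 11 and picks c2; Player I would get 7.
- D: Column compares 14, 20, 8 and picks c2; Player I would get 7.
Player I's induced payoffs are 18, 13, 7, 7, so Player I commits to A. Subgame-perfect outcome: (A, c1) with payoffs (18, 15).
Now find the simultaneous Nash equilibrium.
Player I's best replies: c1→C; c2→B; c3→B.
Column's best replies: A→c1; B→c3; C→c2; D→c2.
The unique mutual best reply is (B, c3), giving (13, 11).
Player I's commitment gain: 18 − 13 = 5.

5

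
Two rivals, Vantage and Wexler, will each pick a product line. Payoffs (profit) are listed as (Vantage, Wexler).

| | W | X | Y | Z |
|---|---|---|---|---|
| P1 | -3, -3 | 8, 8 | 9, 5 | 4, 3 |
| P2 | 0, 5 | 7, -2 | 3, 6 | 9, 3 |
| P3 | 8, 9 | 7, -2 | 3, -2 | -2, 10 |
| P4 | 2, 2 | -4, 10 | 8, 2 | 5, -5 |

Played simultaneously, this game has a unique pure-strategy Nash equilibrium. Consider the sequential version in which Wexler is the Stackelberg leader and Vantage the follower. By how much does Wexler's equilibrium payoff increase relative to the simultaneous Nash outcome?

Work backward from Vantage's decision.
- W: Vantage compares -3, 0, 8, 2 and picks P3; Wexler would get 9.
- X: Vantage compares 8, 7, 7, -4 and picks P1; Wexler would get 8.
- Y: Vantage compares 9, 3, 3, 8 and picks P1; Wexler would get 5.
- Z: Vantage compares 4, 9, -2, 5 and picks P2; Wexler would get 3.
Wexler's induced payoffs are 9, 8, 5, 3, so Wexler commits to W. Subgame-perfect outcome: (P3, W) with payoffs (8, 9).
Now find the simultaneous Nash equilibrium.
Vantage's best replies: W→P3; X→P1; Y→P1; Z→P2.
Wexler's best replies: P1→X; P2→Y; P3→Z; P4→X.
Only (P1, X) has each player best-responding; Nash payoffs (8, 8).
Wexler's commitment gain: 9 − 8 = 1.

1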